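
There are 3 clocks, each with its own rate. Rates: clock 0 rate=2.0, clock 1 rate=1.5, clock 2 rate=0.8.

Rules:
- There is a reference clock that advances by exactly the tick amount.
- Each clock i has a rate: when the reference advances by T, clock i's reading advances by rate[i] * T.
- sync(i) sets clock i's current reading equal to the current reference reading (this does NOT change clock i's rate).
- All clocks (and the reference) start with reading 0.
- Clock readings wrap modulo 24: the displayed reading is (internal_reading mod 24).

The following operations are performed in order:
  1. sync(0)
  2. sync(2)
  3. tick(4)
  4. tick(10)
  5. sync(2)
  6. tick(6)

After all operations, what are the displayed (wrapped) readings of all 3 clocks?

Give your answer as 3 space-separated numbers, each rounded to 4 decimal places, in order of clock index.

After op 1 sync(0): ref=0.0000 raw=[0.0000 0.0000 0.0000]
After op 2 sync(2): ref=0.0000 raw=[0.0000 0.0000 0.0000]
After op 3 tick(4): ref=4.0000 raw=[8.0000 6.0000 3.2000]
After op 4 tick(10): ref=14.0000 raw=[28.0000 21.0000 11.2000]
After op 5 sync(2): ref=14.0000 raw=[28.0000 21.0000 14.0000]
After op 6 tick(6): ref=20.0000 raw=[40.0000 30.0000 18.8000]
Wrap final raw readings (mod 24): 40.0000 mod 24 = 16.0000; 30.0000 mod 24 = 6.0000; 18.8000 mod 24 = 18.8000

Answer: 16.0000 6.0000 18.8000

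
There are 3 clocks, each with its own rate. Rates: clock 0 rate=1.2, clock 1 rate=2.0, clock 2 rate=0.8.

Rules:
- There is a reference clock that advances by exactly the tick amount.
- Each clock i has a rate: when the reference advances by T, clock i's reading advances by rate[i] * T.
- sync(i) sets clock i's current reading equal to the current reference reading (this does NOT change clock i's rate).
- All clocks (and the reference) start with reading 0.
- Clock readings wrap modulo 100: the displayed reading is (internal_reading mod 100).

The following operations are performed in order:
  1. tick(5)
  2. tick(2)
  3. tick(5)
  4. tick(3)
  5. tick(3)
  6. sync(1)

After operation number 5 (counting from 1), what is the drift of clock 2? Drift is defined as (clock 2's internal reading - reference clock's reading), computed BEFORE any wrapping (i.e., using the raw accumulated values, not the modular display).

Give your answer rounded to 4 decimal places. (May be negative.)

Answer: -3.6000

Derivation:
After op 1 tick(5): ref=5.0000 raw=[6.0000 10.0000 4.0000]
After op 2 tick(2): ref=7.0000 raw=[8.4000 14.0000 5.6000]
After op 3 tick(5): ref=12.0000 raw=[14.4000 24.0000 9.6000]
After op 4 tick(3): ref=15.0000 raw=[18.0000 30.0000 12.0000]
After op 5 tick(3): ref=18.0000 raw=[21.6000 36.0000 14.4000]
Drift of clock 2 after op 5: 14.4000 - 18.0000 = -3.6000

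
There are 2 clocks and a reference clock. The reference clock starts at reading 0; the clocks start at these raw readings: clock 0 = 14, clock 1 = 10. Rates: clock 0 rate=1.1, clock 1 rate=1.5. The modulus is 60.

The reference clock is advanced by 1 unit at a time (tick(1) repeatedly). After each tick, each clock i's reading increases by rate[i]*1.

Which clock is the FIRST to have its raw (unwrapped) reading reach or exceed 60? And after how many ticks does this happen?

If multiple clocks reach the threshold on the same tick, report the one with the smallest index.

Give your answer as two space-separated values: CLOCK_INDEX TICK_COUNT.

Answer: 1 34

Derivation:
clock 0: start=14, rate=1.1, needs 60-14 = 46; ticks = ceil(46/1.1) = ceil(41.8182) = 42; reading at tick 42 = 14 + 1.1*42 = 60.2000
clock 1: start=10, rate=1.5, needs 60-10 = 50; ticks = ceil(50/1.5) = ceil(33.3333) = 34; reading at tick 34 = 10 + 1.5*34 = 61.0000
Minimum tick count = 34; winners = [1]; smallest index = 1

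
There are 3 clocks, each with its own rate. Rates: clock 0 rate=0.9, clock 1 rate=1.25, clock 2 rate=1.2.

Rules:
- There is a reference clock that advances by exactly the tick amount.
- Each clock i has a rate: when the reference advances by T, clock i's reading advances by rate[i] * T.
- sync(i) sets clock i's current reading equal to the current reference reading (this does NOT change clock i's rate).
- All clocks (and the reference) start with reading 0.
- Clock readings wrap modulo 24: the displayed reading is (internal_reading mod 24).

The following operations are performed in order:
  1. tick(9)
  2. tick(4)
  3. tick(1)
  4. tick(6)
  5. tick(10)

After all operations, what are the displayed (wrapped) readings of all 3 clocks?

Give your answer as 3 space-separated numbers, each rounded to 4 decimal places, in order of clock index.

Answer: 3.0000 13.5000 12.0000

Derivation:
After op 1 tick(9): ref=9.0000 raw=[8.1000 11.2500 10.8000]
After op 2 tick(4): ref=13.0000 raw=[11.7000 16.2500 15.6000]
After op 3 tick(1): ref=14.0000 raw=[12.6000 17.5000 16.8000]
After op 4 tick(6): ref=20.0000 raw=[18.0000 25.0000 24.0000]
After op 5 tick(10): ref=30.0000 raw=[27.0000 37.5000 36.0000]
Wrap final raw readings (mod 24): 27.0000 mod 24 = 3.0000; 37.5000 mod 24 = 13.5000; 36.0000 mod 24 = 12.0000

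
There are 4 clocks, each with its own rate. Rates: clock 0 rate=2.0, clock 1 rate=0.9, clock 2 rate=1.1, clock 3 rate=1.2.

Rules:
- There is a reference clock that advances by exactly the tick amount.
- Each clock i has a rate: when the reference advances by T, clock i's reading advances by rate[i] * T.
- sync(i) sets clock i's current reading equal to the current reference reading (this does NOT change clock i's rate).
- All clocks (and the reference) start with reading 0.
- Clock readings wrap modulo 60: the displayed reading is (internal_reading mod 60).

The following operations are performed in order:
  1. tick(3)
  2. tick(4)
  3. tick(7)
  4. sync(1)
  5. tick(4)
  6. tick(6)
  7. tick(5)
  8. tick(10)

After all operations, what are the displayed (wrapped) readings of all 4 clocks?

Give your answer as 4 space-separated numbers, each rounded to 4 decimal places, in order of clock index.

After op 1 tick(3): ref=3.0000 raw=[6.0000 2.7000 3.3000 3.6000]
After op 2 tick(4): ref=7.0000 raw=[14.0000 6.3000 7.7000 8.4000]
After op 3 tick(7): ref=14.0000 raw=[28.0000 12.6000 15.4000 16.8000]
After op 4 sync(1): ref=14.0000 raw=[28.0000 14.0000 15.4000 16.8000]
After op 5 tick(4): ref=18.0000 raw=[36.0000 17.6000 19.8000 21.6000]
After op 6 tick(6): ref=24.0000 raw=[48.0000 23.0000 26.4000 28.8000]
After op 7 tick(5): ref=29.0000 raw=[58.0000 27.5000 31.9000 34.8000]
After op 8 tick(10): ref=39.0000 raw=[78.0000 36.5000 42.9000 46.8000]
Wrap final raw readings (mod 60): 78.0000 mod 60 = 18.0000; 36.5000 mod 60 = 36.5000; 42.9000 mod 60 = 42.9000; 46.8000 mod 60 = 46.8000

Answer: 18.0000 36.5000 42.9000 46.8000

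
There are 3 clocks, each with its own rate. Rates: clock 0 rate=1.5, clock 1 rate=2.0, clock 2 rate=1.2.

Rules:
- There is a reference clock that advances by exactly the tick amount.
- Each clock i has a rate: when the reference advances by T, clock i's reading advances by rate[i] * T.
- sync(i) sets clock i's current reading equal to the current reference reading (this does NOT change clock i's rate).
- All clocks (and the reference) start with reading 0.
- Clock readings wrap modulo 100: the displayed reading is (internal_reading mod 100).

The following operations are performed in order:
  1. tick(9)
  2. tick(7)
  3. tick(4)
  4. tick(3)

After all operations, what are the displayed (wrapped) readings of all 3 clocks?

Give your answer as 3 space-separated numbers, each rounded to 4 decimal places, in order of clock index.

After op 1 tick(9): ref=9.0000 raw=[13.5000 18.0000 10.8000]
After op 2 tick(7): ref=16.0000 raw=[24.0000 32.0000 19.2000]
After op 3 tick(4): ref=20.0000 raw=[30.0000 40.0000 24.0000]
After op 4 tick(3): ref=23.0000 raw=[34.5000 46.0000 27.6000]
Wrap final raw readings (mod 100): 34.5000 mod 100 = 34.5000; 46.0000 mod 100 = 46.0000; 27.6000 mod 100 = 27.6000

Answer: 34.5000 46.0000 27.6000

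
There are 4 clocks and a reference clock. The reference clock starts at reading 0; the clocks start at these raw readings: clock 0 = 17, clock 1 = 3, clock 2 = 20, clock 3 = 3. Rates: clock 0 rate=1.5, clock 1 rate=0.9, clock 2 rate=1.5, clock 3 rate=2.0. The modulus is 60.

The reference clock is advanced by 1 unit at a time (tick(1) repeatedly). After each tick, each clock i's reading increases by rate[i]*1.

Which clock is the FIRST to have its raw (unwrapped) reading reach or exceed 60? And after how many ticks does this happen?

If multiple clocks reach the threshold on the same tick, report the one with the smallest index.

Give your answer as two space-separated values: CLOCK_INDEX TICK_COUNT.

clock 0: start=17, rate=1.5, needs 60-17 = 43; ticks = ceil(43/1.5) = ceil(28.6667) = 29; reading at tick 29 = 17 + 1.5*29 = 60.5000
clock 1: start=3, rate=0.9, needs 60-3 = 57; ticks = ceil(57/0.9) = ceil(63.3333) = 64; reading at tick 64 = 3 + 0.9*64 = 60.6000
clock 2: start=20, rate=1.5, needs 60-20 = 40; ticks = ceil(40/1.5) = ceil(26.6667) = 27; reading at tick 27 = 20 + 1.5*27 = 60.5000
clock 3: start=3, rate=2.0, needs 60-3 = 57; ticks = ceil(57/2.0) = ceil(28.5000) = 29; reading at tick 29 = 3 + 2.0*29 = 61.0000
Minimum tick count = 27; winners = [2]; smallest index = 2

Answer: 2 27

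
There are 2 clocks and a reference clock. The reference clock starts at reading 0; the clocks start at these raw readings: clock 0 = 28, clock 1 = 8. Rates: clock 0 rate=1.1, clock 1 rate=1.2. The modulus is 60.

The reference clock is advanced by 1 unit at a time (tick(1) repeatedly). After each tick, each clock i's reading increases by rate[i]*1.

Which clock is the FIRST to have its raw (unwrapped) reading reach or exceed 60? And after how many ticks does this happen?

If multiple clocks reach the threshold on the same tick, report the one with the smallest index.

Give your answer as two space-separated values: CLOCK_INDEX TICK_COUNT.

Answer: 0 30

Derivation:
clock 0: start=28, rate=1.1, needs 60-28 = 32; ticks = ceil(32/1.1) = ceil(29.0909) = 30; reading at tick 30 = 28 + 1.1*30 = 61.0000
clock 1: start=8, rate=1.2, needs 60-8 = 52; ticks = ceil(52/1.2) = ceil(43.3333) = 44; reading at tick 44 = 8 + 1.2*44 = 60.8000
Minimum tick count = 30; winners = [0]; smallest index = 0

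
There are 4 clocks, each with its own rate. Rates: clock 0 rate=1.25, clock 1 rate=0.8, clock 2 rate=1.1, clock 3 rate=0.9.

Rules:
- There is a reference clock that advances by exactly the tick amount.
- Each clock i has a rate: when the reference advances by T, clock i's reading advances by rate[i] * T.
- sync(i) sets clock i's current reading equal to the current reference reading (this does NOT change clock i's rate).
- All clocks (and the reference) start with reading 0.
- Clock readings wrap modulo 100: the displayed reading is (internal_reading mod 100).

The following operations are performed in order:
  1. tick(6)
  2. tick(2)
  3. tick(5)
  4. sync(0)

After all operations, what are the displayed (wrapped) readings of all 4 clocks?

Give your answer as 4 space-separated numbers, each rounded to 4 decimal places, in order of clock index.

Answer: 13.0000 10.4000 14.3000 11.7000

Derivation:
After op 1 tick(6): ref=6.0000 raw=[7.5000 4.8000 6.6000 5.4000]
After op 2 tick(2): ref=8.0000 raw=[10.0000 6.4000 8.8000 7.2000]
After op 3 tick(5): ref=13.0000 raw=[16.2500 10.4000 14.3000 11.7000]
After op 4 sync(0): ref=13.0000 raw=[13.0000 10.4000 14.3000 11.7000]
Wrap final raw readings (mod 100): 13.0000 mod 100 = 13.0000; 10.4000 mod 100 = 10.4000; 14.3000 mod 100 = 14.3000; 11.7000 mod 100 = 11.7000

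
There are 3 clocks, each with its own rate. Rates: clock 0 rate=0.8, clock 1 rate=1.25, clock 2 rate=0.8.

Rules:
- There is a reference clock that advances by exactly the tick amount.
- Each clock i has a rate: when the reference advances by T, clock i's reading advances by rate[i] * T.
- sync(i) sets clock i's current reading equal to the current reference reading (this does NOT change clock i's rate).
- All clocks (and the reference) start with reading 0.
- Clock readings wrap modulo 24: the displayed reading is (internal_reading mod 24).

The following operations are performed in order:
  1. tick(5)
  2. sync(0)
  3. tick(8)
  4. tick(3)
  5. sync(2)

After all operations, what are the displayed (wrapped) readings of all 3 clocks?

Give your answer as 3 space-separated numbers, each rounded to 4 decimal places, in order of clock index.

After op 1 tick(5): ref=5.0000 raw=[4.0000 6.2500 4.0000]
After op 2 sync(0): ref=5.0000 raw=[5.0000 6.2500 4.0000]
After op 3 tick(8): ref=13.0000 raw=[11.4000 16.2500 10.4000]
After op 4 tick(3): ref=16.0000 raw=[13.8000 20.0000 12.8000]
After op 5 sync(2): ref=16.0000 raw=[13.8000 20.0000 16.0000]
Wrap final raw readings (mod 24): 13.8000 mod 24 = 13.8000; 20.0000 mod 24 = 20.0000; 16.0000 mod 24 = 16.0000

Answer: 13.8000 20.0000 16.0000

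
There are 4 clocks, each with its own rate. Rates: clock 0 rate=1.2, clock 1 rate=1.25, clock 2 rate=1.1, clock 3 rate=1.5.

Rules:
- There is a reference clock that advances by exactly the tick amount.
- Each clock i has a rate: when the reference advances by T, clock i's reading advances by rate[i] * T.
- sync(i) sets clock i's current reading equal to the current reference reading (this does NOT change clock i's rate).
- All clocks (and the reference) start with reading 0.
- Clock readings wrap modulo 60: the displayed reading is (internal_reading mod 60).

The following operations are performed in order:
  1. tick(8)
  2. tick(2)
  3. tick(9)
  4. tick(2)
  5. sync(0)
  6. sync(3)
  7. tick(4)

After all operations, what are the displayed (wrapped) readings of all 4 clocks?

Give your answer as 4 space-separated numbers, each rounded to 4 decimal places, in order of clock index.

Answer: 25.8000 31.2500 27.5000 27.0000

Derivation:
After op 1 tick(8): ref=8.0000 raw=[9.6000 10.0000 8.8000 12.0000]
After op 2 tick(2): ref=10.0000 raw=[12.0000 12.5000 11.0000 15.0000]
After op 3 tick(9): ref=19.0000 raw=[22.8000 23.7500 20.9000 28.5000]
After op 4 tick(2): ref=21.0000 raw=[25.2000 26.2500 23.1000 31.5000]
After op 5 sync(0): ref=21.0000 raw=[21.0000 26.2500 23.1000 31.5000]
After op 6 sync(3): ref=21.0000 raw=[21.0000 26.2500 23.1000 21.0000]
After op 7 tick(4): ref=25.0000 raw=[25.8000 31.2500 27.5000 27.0000]
Wrap final raw readings (mod 60): 25.8000 mod 60 = 25.8000; 31.2500 mod 60 = 31.2500; 27.5000 mod 60 = 27.5000; 27.0000 mod 60 = 27.0000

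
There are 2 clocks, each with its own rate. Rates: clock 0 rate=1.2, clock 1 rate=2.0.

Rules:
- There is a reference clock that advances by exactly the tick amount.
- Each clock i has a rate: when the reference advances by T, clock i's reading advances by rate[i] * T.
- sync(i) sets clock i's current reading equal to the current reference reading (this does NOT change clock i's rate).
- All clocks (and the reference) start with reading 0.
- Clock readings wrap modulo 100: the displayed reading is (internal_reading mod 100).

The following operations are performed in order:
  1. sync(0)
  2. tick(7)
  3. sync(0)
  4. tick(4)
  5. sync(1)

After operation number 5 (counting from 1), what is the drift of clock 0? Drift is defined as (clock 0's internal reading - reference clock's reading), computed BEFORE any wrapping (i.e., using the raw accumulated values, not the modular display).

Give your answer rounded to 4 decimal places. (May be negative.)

Answer: 0.8000

Derivation:
After op 1 sync(0): ref=0.0000 raw=[0.0000 0.0000]
After op 2 tick(7): ref=7.0000 raw=[8.4000 14.0000]
After op 3 sync(0): ref=7.0000 raw=[7.0000 14.0000]
After op 4 tick(4): ref=11.0000 raw=[11.8000 22.0000]
After op 5 sync(1): ref=11.0000 raw=[11.8000 11.0000]
Drift of clock 0 after op 5: 11.8000 - 11.0000 = 0.8000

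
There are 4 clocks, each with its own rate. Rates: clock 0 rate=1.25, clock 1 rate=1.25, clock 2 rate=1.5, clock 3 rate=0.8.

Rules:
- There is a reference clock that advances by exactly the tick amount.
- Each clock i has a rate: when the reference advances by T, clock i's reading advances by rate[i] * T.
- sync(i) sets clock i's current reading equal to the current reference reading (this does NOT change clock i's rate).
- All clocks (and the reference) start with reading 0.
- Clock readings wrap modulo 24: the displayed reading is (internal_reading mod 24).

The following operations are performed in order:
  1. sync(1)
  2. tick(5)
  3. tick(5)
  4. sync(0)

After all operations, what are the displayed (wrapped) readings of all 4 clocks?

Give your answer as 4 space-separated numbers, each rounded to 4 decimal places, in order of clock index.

Answer: 10.0000 12.5000 15.0000 8.0000

Derivation:
After op 1 sync(1): ref=0.0000 raw=[0.0000 0.0000 0.0000 0.0000]
After op 2 tick(5): ref=5.0000 raw=[6.2500 6.2500 7.5000 4.0000]
After op 3 tick(5): ref=10.0000 raw=[12.5000 12.5000 15.0000 8.0000]
After op 4 sync(0): ref=10.0000 raw=[10.0000 12.5000 15.0000 8.0000]
Wrap final raw readings (mod 24): 10.0000 mod 24 = 10.0000; 12.5000 mod 24 = 12.5000; 15.0000 mod 24 = 15.0000; 8.0000 mod 24 = 8.0000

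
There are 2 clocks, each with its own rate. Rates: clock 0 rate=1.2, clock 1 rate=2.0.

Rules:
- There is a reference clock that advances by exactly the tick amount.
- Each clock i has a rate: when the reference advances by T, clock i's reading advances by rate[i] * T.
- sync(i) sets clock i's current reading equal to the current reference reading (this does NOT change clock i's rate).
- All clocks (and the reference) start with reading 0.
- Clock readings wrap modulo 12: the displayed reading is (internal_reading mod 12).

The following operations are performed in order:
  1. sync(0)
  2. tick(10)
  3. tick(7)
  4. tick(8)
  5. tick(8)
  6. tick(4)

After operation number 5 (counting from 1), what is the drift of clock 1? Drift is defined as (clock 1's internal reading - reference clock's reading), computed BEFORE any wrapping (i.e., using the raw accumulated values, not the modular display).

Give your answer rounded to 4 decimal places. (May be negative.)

After op 1 sync(0): ref=0.0000 raw=[0.0000 0.0000]
After op 2 tick(10): ref=10.0000 raw=[12.0000 20.0000]
After op 3 tick(7): ref=17.0000 raw=[20.4000 34.0000]
After op 4 tick(8): ref=25.0000 raw=[30.0000 50.0000]
After op 5 tick(8): ref=33.0000 raw=[39.6000 66.0000]
Drift of clock 1 after op 5: 66.0000 - 33.0000 = 33.0000

Answer: 33.0000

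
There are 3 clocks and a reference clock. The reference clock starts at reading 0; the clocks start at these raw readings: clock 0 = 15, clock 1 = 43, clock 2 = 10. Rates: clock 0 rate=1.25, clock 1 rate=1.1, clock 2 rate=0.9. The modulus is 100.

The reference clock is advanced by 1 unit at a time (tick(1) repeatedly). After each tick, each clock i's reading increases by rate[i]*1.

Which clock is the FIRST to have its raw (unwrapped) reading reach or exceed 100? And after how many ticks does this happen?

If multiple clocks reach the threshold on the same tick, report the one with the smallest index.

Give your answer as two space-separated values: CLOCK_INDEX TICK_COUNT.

Answer: 1 52

Derivation:
clock 0: start=15, rate=1.25, needs 100-15 = 85; ticks = ceil(85/1.25) = ceil(68.0000) = 68; reading at tick 68 = 15 + 1.25*68 = 100.0000
clock 1: start=43, rate=1.1, needs 100-43 = 57; ticks = ceil(57/1.1) = ceil(51.8182) = 52; reading at tick 52 = 43 + 1.1*52 = 100.2000
clock 2: start=10, rate=0.9, needs 100-10 = 90; ticks = ceil(90/0.9) = ceil(100.0000) = 100; reading at tick 100 = 10 + 0.9*100 = 100.0000
Minimum tick count = 52; winners = [1]; smallest index = 1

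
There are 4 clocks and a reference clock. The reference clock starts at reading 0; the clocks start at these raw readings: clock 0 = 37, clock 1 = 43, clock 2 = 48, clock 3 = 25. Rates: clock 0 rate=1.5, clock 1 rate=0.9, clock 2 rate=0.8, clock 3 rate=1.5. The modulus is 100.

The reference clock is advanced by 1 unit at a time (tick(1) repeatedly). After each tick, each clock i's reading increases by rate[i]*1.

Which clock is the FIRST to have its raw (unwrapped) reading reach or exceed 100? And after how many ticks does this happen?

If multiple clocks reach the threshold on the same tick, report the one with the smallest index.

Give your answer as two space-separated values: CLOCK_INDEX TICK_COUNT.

clock 0: start=37, rate=1.5, needs 100-37 = 63; ticks = ceil(63/1.5) = ceil(42.0000) = 42; reading at tick 42 = 37 + 1.5*42 = 100.0000
clock 1: start=43, rate=0.9, needs 100-43 = 57; ticks = ceil(57/0.9) = ceil(63.3333) = 64; reading at tick 64 = 43 + 0.9*64 = 100.6000
clock 2: start=48, rate=0.8, needs 100-48 = 52; ticks = ceil(52/0.8) = ceil(65.0000) = 65; reading at tick 65 = 48 + 0.8*65 = 100.0000
clock 3: start=25, rate=1.5, needs 100-25 = 75; ticks = ceil(75/1.5) = ceil(50.0000) = 50; reading at tick 50 = 25 + 1.5*50 = 100.0000
Minimum tick count = 42; winners = [0]; smallest index = 0

Answer: 0 42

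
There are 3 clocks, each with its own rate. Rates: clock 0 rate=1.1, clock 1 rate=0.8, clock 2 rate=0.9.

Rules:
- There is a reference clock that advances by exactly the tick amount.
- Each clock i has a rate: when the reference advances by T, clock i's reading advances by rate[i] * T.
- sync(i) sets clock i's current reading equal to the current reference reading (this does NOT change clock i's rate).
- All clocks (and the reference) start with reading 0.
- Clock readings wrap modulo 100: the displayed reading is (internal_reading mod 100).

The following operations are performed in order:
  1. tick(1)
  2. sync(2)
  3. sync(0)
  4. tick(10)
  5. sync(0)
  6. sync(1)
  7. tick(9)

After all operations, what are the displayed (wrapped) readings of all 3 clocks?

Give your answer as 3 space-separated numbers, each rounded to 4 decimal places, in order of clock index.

After op 1 tick(1): ref=1.0000 raw=[1.1000 0.8000 0.9000]
After op 2 sync(2): ref=1.0000 raw=[1.1000 0.8000 1.0000]
After op 3 sync(0): ref=1.0000 raw=[1.0000 0.8000 1.0000]
After op 4 tick(10): ref=11.0000 raw=[12.0000 8.8000 10.0000]
After op 5 sync(0): ref=11.0000 raw=[11.0000 8.8000 10.0000]
After op 6 sync(1): ref=11.0000 raw=[11.0000 11.0000 10.0000]
After op 7 tick(9): ref=20.0000 raw=[20.9000 18.2000 18.1000]
Wrap final raw readings (mod 100): 20.9000 mod 100 = 20.9000; 18.2000 mod 100 = 18.2000; 18.1000 mod 100 = 18.1000

Answer: 20.9000 18.2000 18.1000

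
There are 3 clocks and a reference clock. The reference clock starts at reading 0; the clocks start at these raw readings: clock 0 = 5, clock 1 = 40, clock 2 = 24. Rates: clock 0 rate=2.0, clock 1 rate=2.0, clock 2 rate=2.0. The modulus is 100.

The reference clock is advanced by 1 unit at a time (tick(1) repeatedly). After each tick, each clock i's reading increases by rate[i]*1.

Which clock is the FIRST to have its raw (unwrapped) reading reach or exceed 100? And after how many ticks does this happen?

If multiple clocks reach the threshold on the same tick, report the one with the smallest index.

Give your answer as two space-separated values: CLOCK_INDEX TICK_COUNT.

Answer: 1 30

Derivation:
clock 0: start=5, rate=2.0, needs 100-5 = 95; ticks = ceil(95/2.0) = ceil(47.5000) = 48; reading at tick 48 = 5 + 2.0*48 = 101.0000
clock 1: start=40, rate=2.0, needs 100-40 = 60; ticks = ceil(60/2.0) = ceil(30.0000) = 30; reading at tick 30 = 40 + 2.0*30 = 100.0000
clock 2: start=24, rate=2.0, needs 100-24 = 76; ticks = ceil(76/2.0) = ceil(38.0000) = 38; reading at tick 38 = 24 + 2.0*38 = 100.0000
Minimum tick count = 30; winners = [1]; smallest index = 1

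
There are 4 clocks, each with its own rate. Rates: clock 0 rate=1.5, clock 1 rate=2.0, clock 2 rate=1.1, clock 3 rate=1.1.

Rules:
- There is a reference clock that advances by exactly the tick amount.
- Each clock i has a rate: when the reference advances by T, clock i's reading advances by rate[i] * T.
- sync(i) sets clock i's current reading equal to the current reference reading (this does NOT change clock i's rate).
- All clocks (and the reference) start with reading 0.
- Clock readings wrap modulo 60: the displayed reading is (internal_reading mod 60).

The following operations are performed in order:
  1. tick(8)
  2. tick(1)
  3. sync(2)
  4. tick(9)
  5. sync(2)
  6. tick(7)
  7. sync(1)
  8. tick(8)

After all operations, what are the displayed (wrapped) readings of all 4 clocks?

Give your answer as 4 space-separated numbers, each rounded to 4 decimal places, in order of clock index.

After op 1 tick(8): ref=8.0000 raw=[12.0000 16.0000 8.8000 8.8000]
After op 2 tick(1): ref=9.0000 raw=[13.5000 18.0000 9.9000 9.9000]
After op 3 sync(2): ref=9.0000 raw=[13.5000 18.0000 9.0000 9.9000]
After op 4 tick(9): ref=18.0000 raw=[27.0000 36.0000 18.9000 19.8000]
After op 5 sync(2): ref=18.0000 raw=[27.0000 36.0000 18.0000 19.8000]
After op 6 tick(7): ref=25.0000 raw=[37.5000 50.0000 25.7000 27.5000]
After op 7 sync(1): ref=25.0000 raw=[37.5000 25.0000 25.7000 27.5000]
After op 8 tick(8): ref=33.0000 raw=[49.5000 41.0000 34.5000 36.3000]
Wrap final raw readings (mod 60): 49.5000 mod 60 = 49.5000; 41.0000 mod 60 = 41.0000; 34.5000 mod 60 = 34.5000; 36.3000 mod 60 = 36.3000

Answer: 49.5000 41.0000 34.5000 36.3000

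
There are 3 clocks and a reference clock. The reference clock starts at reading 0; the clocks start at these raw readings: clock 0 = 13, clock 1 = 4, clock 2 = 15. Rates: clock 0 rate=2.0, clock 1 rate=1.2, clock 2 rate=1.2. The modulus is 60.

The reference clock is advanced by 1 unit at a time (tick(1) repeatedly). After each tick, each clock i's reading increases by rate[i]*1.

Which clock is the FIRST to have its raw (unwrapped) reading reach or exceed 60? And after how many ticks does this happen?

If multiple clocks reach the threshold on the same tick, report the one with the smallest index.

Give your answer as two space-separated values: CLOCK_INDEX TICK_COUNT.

Answer: 0 24

Derivation:
clock 0: start=13, rate=2.0, needs 60-13 = 47; ticks = ceil(47/2.0) = ceil(23.5000) = 24; reading at tick 24 = 13 + 2.0*24 = 61.0000
clock 1: start=4, rate=1.2, needs 60-4 = 56; ticks = ceil(56/1.2) = ceil(46.6667) = 47; reading at tick 47 = 4 + 1.2*47 = 60.4000
clock 2: start=15, rate=1.2, needs 60-15 = 45; ticks = ceil(45/1.2) = ceil(37.5000) = 38; reading at tick 38 = 15 + 1.2*38 = 60.6000
Minimum tick count = 24; winners = [0]; smallest index = 0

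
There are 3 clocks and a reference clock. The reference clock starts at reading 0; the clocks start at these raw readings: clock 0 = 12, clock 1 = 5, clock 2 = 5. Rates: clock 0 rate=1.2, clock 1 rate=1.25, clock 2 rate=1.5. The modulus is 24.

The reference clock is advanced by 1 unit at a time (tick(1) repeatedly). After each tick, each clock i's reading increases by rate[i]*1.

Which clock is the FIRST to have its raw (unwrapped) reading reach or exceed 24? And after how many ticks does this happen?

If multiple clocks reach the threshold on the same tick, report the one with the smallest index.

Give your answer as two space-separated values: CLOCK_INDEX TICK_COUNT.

Answer: 0 10

Derivation:
clock 0: start=12, rate=1.2, needs 24-12 = 12; ticks = ceil(12/1.2) = ceil(10.0000) = 10; reading at tick 10 = 12 + 1.2*10 = 24.0000
clock 1: start=5, rate=1.25, needs 24-5 = 19; ticks = ceil(19/1.25) = ceil(15.2000) = 16; reading at tick 16 = 5 + 1.25*16 = 25.0000
clock 2: start=5, rate=1.5, needs 24-5 = 19; ticks = ceil(19/1.5) = ceil(12.6667) = 13; reading at tick 13 = 5 + 1.5*13 = 24.5000
Minimum tick count = 10; winners = [0]; smallest index = 0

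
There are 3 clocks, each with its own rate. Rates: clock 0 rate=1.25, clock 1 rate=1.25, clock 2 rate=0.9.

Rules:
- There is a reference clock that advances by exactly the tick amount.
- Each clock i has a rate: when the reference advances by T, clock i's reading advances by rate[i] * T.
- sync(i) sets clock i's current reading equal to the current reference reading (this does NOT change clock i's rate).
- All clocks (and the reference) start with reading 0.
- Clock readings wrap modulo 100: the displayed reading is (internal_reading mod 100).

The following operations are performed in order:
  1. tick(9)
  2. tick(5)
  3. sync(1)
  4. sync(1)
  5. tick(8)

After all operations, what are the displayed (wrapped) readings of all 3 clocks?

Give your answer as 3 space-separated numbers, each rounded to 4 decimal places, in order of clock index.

After op 1 tick(9): ref=9.0000 raw=[11.2500 11.2500 8.1000]
After op 2 tick(5): ref=14.0000 raw=[17.5000 17.5000 12.6000]
After op 3 sync(1): ref=14.0000 raw=[17.5000 14.0000 12.6000]
After op 4 sync(1): ref=14.0000 raw=[17.5000 14.0000 12.6000]
After op 5 tick(8): ref=22.0000 raw=[27.5000 24.0000 19.8000]
Wrap final raw readings (mod 100): 27.5000 mod 100 = 27.5000; 24.0000 mod 100 = 24.0000; 19.8000 mod 100 = 19.8000

Answer: 27.5000 24.0000 19.8000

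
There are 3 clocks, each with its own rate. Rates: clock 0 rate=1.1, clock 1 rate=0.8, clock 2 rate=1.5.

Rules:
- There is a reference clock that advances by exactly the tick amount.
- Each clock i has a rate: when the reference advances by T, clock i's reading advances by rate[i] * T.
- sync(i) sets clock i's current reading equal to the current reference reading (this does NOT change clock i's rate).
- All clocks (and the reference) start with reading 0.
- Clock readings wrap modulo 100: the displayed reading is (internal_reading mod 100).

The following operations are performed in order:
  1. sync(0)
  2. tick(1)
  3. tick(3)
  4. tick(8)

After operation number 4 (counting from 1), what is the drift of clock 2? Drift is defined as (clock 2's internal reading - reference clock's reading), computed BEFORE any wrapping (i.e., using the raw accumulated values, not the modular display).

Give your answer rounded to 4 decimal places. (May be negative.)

Answer: 6.0000

Derivation:
After op 1 sync(0): ref=0.0000 raw=[0.0000 0.0000 0.0000]
After op 2 tick(1): ref=1.0000 raw=[1.1000 0.8000 1.5000]
After op 3 tick(3): ref=4.0000 raw=[4.4000 3.2000 6.0000]
After op 4 tick(8): ref=12.0000 raw=[13.2000 9.6000 18.0000]
Drift of clock 2 after op 4: 18.0000 - 12.0000 = 6.0000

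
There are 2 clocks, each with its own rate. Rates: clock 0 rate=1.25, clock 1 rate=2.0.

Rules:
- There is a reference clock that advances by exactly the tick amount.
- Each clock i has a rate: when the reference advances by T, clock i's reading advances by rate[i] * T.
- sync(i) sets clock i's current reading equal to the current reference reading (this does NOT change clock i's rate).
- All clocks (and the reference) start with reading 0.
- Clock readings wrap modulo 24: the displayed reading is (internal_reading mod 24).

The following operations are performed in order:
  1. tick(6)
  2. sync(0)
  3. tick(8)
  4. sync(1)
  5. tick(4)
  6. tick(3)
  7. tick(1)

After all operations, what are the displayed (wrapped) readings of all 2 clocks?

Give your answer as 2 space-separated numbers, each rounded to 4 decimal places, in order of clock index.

After op 1 tick(6): ref=6.0000 raw=[7.5000 12.0000]
After op 2 sync(0): ref=6.0000 raw=[6.0000 12.0000]
After op 3 tick(8): ref=14.0000 raw=[16.0000 28.0000]
After op 4 sync(1): ref=14.0000 raw=[16.0000 14.0000]
After op 5 tick(4): ref=18.0000 raw=[21.0000 22.0000]
After op 6 tick(3): ref=21.0000 raw=[24.7500 28.0000]
After op 7 tick(1): ref=22.0000 raw=[26.0000 30.0000]
Wrap final raw readings (mod 24): 26.0000 mod 24 = 2.0000; 30.0000 mod 24 = 6.0000

Answer: 2.0000 6.0000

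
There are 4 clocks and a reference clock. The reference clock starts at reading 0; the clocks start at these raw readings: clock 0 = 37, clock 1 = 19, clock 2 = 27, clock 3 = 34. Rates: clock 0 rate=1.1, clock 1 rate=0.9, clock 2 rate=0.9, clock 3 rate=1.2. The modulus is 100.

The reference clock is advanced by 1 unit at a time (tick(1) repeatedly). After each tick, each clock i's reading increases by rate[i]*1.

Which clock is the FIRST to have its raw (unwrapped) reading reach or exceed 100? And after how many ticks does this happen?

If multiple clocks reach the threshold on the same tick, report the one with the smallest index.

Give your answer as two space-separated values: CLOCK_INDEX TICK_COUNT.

clock 0: start=37, rate=1.1, needs 100-37 = 63; ticks = ceil(63/1.1) = ceil(57.2727) = 58; reading at tick 58 = 37 + 1.1*58 = 100.8000
clock 1: start=19, rate=0.9, needs 100-19 = 81; ticks = ceil(81/0.9) = ceil(90.0000) = 90; reading at tick 90 = 19 + 0.9*90 = 100.0000
clock 2: start=27, rate=0.9, needs 100-27 = 73; ticks = ceil(73/0.9) = ceil(81.1111) = 82; reading at tick 82 = 27 + 0.9*82 = 100.8000
clock 3: start=34, rate=1.2, needs 100-34 = 66; ticks = ceil(66/1.2) = ceil(55.0000) = 55; reading at tick 55 = 34 + 1.2*55 = 100.0000
Minimum tick count = 55; winners = [3]; smallest index = 3

Answer: 3 55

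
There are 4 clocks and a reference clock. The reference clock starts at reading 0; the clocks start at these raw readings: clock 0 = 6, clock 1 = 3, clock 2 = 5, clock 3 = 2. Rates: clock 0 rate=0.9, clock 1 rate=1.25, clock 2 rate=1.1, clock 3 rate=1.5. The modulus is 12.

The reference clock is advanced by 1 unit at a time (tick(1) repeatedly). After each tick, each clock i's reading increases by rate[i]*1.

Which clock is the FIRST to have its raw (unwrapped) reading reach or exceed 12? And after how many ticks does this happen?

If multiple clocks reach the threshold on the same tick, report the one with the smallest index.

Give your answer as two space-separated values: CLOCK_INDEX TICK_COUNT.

Answer: 0 7

Derivation:
clock 0: start=6, rate=0.9, needs 12-6 = 6; ticks = ceil(6/0.9) = ceil(6.6667) = 7; reading at tick 7 = 6 + 0.9*7 = 12.3000
clock 1: start=3, rate=1.25, needs 12-3 = 9; ticks = ceil(9/1.25) = ceil(7.2000) = 8; reading at tick 8 = 3 + 1.25*8 = 13.0000
clock 2: start=5, rate=1.1, needs 12-5 = 7; ticks = ceil(7/1.1) = ceil(6.3636) = 7; reading at tick 7 = 5 + 1.1*7 = 12.7000
clock 3: start=2, rate=1.5, needs 12-2 = 10; ticks = ceil(10/1.5) = ceil(6.6667) = 7; reading at tick 7 = 2 + 1.5*7 = 12.5000
Minimum tick count = 7; winners = [0, 2, 3]; smallest index = 0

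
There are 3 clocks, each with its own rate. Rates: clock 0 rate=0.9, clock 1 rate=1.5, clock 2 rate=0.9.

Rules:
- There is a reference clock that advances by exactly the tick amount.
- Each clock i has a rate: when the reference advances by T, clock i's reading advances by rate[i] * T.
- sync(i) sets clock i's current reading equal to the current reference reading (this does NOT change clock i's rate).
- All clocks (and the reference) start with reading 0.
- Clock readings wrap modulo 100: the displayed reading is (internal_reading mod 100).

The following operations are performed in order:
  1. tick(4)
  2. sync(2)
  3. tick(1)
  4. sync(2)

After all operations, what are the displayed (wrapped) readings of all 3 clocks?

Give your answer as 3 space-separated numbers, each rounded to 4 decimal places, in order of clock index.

After op 1 tick(4): ref=4.0000 raw=[3.6000 6.0000 3.6000]
After op 2 sync(2): ref=4.0000 raw=[3.6000 6.0000 4.0000]
After op 3 tick(1): ref=5.0000 raw=[4.5000 7.5000 4.9000]
After op 4 sync(2): ref=5.0000 raw=[4.5000 7.5000 5.0000]
Wrap final raw readings (mod 100): 4.5000 mod 100 = 4.5000; 7.5000 mod 100 = 7.5000; 5.0000 mod 100 = 5.0000

Answer: 4.5000 7.5000 5.0000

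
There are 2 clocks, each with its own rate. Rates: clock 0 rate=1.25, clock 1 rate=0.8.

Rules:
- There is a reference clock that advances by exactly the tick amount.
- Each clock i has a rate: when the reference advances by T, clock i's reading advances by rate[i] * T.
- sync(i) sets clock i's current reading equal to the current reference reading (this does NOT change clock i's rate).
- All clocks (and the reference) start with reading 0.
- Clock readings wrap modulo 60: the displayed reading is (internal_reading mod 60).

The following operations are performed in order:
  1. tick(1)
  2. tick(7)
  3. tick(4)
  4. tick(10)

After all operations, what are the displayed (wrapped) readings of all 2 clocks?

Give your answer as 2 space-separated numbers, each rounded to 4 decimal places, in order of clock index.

Answer: 27.5000 17.6000

Derivation:
After op 1 tick(1): ref=1.0000 raw=[1.2500 0.8000]
After op 2 tick(7): ref=8.0000 raw=[10.0000 6.4000]
After op 3 tick(4): ref=12.0000 raw=[15.0000 9.6000]
After op 4 tick(10): ref=22.0000 raw=[27.5000 17.6000]
Wrap final raw readings (mod 60): 27.5000 mod 60 = 27.5000; 17.6000 mod 60 = 17.6000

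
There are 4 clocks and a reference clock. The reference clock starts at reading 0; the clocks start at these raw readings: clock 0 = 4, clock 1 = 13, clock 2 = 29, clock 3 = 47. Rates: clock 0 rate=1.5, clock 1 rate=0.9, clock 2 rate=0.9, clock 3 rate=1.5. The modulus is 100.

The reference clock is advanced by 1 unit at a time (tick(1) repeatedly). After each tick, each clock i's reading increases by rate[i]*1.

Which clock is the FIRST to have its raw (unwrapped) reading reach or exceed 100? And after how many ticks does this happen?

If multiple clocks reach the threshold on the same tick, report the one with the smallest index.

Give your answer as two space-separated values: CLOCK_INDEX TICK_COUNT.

clock 0: start=4, rate=1.5, needs 100-4 = 96; ticks = ceil(96/1.5) = ceil(64.0000) = 64; reading at tick 64 = 4 + 1.5*64 = 100.0000
clock 1: start=13, rate=0.9, needs 100-13 = 87; ticks = ceil(87/0.9) = ceil(96.6667) = 97; reading at tick 97 = 13 + 0.9*97 = 100.3000
clock 2: start=29, rate=0.9, needs 100-29 = 71; ticks = ceil(71/0.9) = ceil(78.8889) = 79; reading at tick 79 = 29 + 0.9*79 = 100.1000
clock 3: start=47, rate=1.5, needs 100-47 = 53; ticks = ceil(53/1.5) = ceil(35.3333) = 36; reading at tick 36 = 47 + 1.5*36 = 101.0000
Minimum tick count = 36; winners = [3]; smallest index = 3

Answer: 3 36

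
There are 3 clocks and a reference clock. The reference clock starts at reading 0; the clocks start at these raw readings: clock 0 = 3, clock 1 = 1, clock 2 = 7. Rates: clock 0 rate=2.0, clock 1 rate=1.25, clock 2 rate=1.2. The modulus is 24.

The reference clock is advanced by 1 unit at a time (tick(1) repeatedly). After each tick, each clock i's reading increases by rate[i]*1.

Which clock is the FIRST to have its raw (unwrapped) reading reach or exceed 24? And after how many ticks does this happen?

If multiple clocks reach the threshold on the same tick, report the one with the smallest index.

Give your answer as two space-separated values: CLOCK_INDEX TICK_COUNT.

Answer: 0 11

Derivation:
clock 0: start=3, rate=2.0, needs 24-3 = 21; ticks = ceil(21/2.0) = ceil(10.5000) = 11; reading at tick 11 = 3 + 2.0*11 = 25.0000
clock 1: start=1, rate=1.25, needs 24-1 = 23; ticks = ceil(23/1.25) = ceil(18.4000) = 19; reading at tick 19 = 1 + 1.25*19 = 24.7500
clock 2: start=7, rate=1.2, needs 24-7 = 17; ticks = ceil(17/1.2) = ceil(14.1667) = 15; reading at tick 15 = 7 + 1.2*15 = 25.0000
Minimum tick count = 11; winners = [0]; smallest index = 0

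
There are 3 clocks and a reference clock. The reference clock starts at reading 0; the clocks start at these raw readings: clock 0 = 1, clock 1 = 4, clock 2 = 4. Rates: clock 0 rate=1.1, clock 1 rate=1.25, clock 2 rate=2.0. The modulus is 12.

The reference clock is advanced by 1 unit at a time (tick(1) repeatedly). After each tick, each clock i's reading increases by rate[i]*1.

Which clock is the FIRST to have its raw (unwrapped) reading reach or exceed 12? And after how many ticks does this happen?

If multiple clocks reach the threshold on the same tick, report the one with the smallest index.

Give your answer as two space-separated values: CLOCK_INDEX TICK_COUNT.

clock 0: start=1, rate=1.1, needs 12-1 = 11; ticks = ceil(11/1.1) = ceil(10.0000) = 10; reading at tick 10 = 1 + 1.1*10 = 12.0000
clock 1: start=4, rate=1.25, needs 12-4 = 8; ticks = ceil(8/1.25) = ceil(6.4000) = 7; reading at tick 7 = 4 + 1.25*7 = 12.7500
clock 2: start=4, rate=2.0, needs 12-4 = 8; ticks = ceil(8/2.0) = ceil(4.0000) = 4; reading at tick 4 = 4 + 2.0*4 = 12.0000
Minimum tick count = 4; winners = [2]; smallest index = 2

Answer: 2 4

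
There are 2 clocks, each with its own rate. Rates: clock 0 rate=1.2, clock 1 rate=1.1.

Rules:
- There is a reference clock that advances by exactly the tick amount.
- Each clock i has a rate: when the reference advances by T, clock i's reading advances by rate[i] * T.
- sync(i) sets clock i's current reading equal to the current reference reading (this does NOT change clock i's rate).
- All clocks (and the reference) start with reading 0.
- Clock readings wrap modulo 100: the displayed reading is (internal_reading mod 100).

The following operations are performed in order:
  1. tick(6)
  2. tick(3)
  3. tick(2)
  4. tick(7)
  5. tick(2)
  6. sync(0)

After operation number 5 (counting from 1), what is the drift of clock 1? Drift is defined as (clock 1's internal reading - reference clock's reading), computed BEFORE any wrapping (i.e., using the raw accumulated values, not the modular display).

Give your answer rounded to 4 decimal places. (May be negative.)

Answer: 2.0000

Derivation:
After op 1 tick(6): ref=6.0000 raw=[7.2000 6.6000]
After op 2 tick(3): ref=9.0000 raw=[10.8000 9.9000]
After op 3 tick(2): ref=11.0000 raw=[13.2000 12.1000]
After op 4 tick(7): ref=18.0000 raw=[21.6000 19.8000]
After op 5 tick(2): ref=20.0000 raw=[24.0000 22.0000]
Drift of clock 1 after op 5: 22.0000 - 20.0000 = 2.0000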